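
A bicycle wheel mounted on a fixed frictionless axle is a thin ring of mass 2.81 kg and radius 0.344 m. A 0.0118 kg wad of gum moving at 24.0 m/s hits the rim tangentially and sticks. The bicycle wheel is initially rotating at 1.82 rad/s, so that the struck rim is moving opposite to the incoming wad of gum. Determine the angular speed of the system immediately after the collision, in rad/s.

|ω_f| ≈ 1.52 rad/s

The axle reaction passes through the axle and exerts no torque about it; angular momentum about the axle is conserved through the impact.
I_p = (2.81)(0.344)² = 0.3325 kg·m². Taking the sense of the wad of gum's angular momentum as positive, L_{wad} = m v R = (0.0118)(24.0)(0.344) = 0.09742 kg·m²/s.
L_i = −I_p ω_p + m v R = −(0.3325)(1.82) + 0.09742 = -0.5078 kg·m²/s.
After sticking, I_f = I_p + m R² = 0.3325 + (0.0118)(0.344)² = 0.3339 kg·m².
ω_f = L_i / I_f = -0.5078 / 0.3339 = -1.521 rad/s.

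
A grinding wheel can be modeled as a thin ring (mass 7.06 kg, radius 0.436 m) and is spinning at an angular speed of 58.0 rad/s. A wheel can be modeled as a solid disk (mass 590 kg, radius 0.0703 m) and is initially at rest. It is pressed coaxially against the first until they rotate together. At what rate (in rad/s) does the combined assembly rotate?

The coupling torques are internal; angular momentum about the shared axis is conserved.
Moments of inertia: I_A = (7.06)(0.436)² = 1.342 kg·m²; I_B = ½(590)(0.0703)² = 1.458 kg·m².
Taking A's sense as positive: L = (1.342)(58.0) = 77.84 kg·m²·rad/s.
Combined I = 1.342 + 1.458 = 2.800 kg·m².
ω_f = L / I = 77.84 / 2.800 = 27.80 rad/s.

|ω_f| ≈ 27.8 rad/s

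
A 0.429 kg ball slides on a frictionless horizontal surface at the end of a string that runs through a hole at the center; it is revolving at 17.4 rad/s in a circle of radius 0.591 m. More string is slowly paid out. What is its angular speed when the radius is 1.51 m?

ω₂ ≈ 2.67 rad/s

The constraining force is radial, so m r² ω about the center is conserved.
ω₂ = ω₁ (r₁/r₂)² = (17.4)(0.591/1.51)² = 2.665 rad/s.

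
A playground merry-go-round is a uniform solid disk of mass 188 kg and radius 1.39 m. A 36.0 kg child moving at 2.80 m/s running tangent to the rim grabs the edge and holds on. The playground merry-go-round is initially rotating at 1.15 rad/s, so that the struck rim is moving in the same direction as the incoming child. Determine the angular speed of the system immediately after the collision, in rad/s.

|ω_f| ≈ 1.39 rad/s

About the axle the impulsive forces during the collision are internal, so angular momentum about that axis is conserved.
I_p = ½(188)(1.39)² = 181.6 kg·m². Taking the sense of the child's angular momentum as positive, L_{child} = m v R = (36.0)(2.80)(1.39) = 140.1 kg·m²/s.
L_i = +I_p ω_p + m v R = +(181.6)(1.15) + 140.1 = 349.0 kg·m²/s.
After sticking, I_f = I_p + m R² = 181.6 + (36.0)(1.39)² = 251.2 kg·m².
ω_f = L_i / I_f = 349.0 / 251.2 = 1.389 rad/s.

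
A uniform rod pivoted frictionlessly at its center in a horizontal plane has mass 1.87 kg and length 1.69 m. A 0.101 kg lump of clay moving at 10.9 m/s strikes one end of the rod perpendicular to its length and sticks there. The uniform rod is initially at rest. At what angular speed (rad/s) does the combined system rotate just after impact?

|ω_f| ≈ 1.80 rad/s

The axle reaction passes through the pivot and exerts no torque about it; angular momentum about the pivot is conserved through the impact.
I_p = (1/12)(1.87)(1.69)² = 0.4451 kg·m². Taking the sense of the lump of clay's angular momentum as positive, L_{lump} = m v R = (0.101)(10.9)(1.69/2) = 0.9303 kg·m²/s.
L_i = 0 + 0.9303 = 0.9303 kg·m²/s.
After sticking, I_f = I_p + m R² = 0.4451 + (0.101)(1.69/2)² = 0.5172 kg·m².
ω_f = L_i / I_f = 0.9303 / 0.5172 = 1.799 rad/s.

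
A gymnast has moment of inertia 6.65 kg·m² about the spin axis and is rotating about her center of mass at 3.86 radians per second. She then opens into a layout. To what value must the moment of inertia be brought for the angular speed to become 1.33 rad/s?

No external torque acts about the spin axis, so angular momentum is conserved.
I₂ = I₁ω₁ / ω₂ = (6.65)(3.86) / (1.33) = 19.30 kg·m².

I₂ ≈ 19.3 kg·m²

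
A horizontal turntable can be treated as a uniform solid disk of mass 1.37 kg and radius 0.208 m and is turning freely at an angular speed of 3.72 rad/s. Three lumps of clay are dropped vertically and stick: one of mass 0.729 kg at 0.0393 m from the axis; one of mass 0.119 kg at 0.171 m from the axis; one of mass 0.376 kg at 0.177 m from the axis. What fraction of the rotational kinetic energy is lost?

fraction ≈ 0.356

The added mass arrives with no angular momentum about the axis, and any external torque about the axis is negligible, so the system's angular momentum is conserved.
I_p = ½(1.37)(0.208)² = 0.02964 kg·m².
Added inertia Σmr² = (0.729)(0.0393)² + (0.119)(0.171)² + (0.376)(0.177)² = 0.01639 kg·m²; I_f = 0.02964 + 0.01639 = 0.04602 kg·m².
ω_f = I_p ω_i / I_f = (0.02964)(3.72) / 0.04602 = 2.396 rad/s.
KE_i = ½(0.02964)(3.720 rad/s)² = 0.2051 J; KE_f = ½(0.04602)(2.396)² = 0.1320 J.
Fraction lost = 0.3560.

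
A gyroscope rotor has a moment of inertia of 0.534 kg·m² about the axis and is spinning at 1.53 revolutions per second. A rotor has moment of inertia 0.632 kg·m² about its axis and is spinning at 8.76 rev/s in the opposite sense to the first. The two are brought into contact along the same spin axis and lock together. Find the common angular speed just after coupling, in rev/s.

|ω_f| ≈ 4.05 rev/s

No external torque acts about the common axis, so total angular momentum is conserved.
Taking A's sense as positive: L = (0.5340)(1.53) − (0.6320)(8.76) = -4.719 kg·m²·rev/s.
Combined I = 0.5340 + 0.6320 = 1.166 kg·m².
ω_f = L / I = -4.719 / 1.166 = -4.047 rev/s.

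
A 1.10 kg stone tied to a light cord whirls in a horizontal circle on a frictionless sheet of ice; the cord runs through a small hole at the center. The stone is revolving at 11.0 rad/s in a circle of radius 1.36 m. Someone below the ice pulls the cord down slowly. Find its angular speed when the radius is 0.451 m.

No torque about the axis ⇒ m r₁² ω₁ = m r₂² ω₂.
ω₂ = ω₁ (r₁/r₂)² = (11.0)(1.36/0.451)² = 100.0 rad/s.

ω₂ ≈ 100 rad/s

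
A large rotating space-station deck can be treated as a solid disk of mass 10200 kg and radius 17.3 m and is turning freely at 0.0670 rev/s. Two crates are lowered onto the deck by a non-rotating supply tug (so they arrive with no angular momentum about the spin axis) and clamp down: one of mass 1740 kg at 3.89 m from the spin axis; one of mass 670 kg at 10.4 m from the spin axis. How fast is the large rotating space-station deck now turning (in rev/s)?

No external torque acts about the spin axis; L_before = L_after.
I_p = ½(10200)(17.3)² = 1.526e+06 kg·m².
Added inertia Σmr² = (1740)(3.89)² + (670)(10.4)² = 98800 kg·m²; I_f = 1.526e+06 + 98800 = 1.625e+06 kg·m².
ω_f = I_p ω_i / I_f = (1.526e+06)(0.0670) / 1.625e+06 = 0.06293 rev/s.

ω_f ≈ 0.0629 rev/s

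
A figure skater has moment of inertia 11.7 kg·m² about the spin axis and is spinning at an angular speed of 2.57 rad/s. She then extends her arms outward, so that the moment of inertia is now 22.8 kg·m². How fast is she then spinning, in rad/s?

ω₂ ≈ 1.32 rad/s

With no external torque about the axis, L is conserved: I₁ω₁ = I₂ω₂.
ω₂ = I₁ω₁ / I₂ = (11.70)(2.57 rad/s) / (22.80) = 1.319 rad/s.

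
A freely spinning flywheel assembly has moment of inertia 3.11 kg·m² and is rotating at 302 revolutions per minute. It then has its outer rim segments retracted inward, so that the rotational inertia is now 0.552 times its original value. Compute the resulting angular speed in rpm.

With no external torque about the axis, L is conserved: I₁ω₁ = I₂ω₂.
I₂ = 0.552 × 3.11 = 1.717 kg·m².
ω₂ = I₁ω₁ / I₂ = (3.110)(302 rpm) / (1.717) = 547.1 rpm.

ω₂ ≈ 547 rpm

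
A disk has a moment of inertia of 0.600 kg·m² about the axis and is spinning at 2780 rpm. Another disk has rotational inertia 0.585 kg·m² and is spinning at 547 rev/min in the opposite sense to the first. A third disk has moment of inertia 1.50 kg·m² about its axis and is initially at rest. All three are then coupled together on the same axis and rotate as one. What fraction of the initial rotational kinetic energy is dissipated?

fraction ≈ 0.859

The coupling torques are internal; angular momentum about the shared axis is conserved.
Taking A's sense as positive: L = (0.6000)(2780) − (0.5850)(547) = 1348 kg·m²·rpm.
Combined I = 0.6000 + 0.5850 + 1.500 = 2.685 kg·m².
ω_f = L / I = 1348 / 2.685 = 502.1 rpm.
KE_i = ½ΣIω² = 26390 J; KE_f = ½(2.685)(52.57)² = 3711 J.
Fraction dissipated = (KE_i − KE_f)/KE_i = 0.8594.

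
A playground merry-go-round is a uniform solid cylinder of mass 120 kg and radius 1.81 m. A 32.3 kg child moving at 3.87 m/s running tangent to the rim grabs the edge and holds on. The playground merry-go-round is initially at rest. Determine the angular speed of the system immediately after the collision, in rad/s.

The axle reaction passes through the axle and exerts no torque about it; angular momentum about the axle is conserved through the impact.
I_p = ½(120)(1.81)² = 196.6 kg·m². Taking the sense of the child's angular momentum as positive, L_{child} = m v R = (32.3)(3.87)(1.81) = 226.3 kg·m²/s.
L_i = 0 + 226.3 = 226.3 kg·m²/s.
After sticking, I_f = I_p + m R² = 196.6 + (32.3)(1.81)² = 302.4 kg·m².
ω_f = L_i / I_f = 226.3 / 302.4 = 0.7482 rad/s.

|ω_f| ≈ 0.748 rad/s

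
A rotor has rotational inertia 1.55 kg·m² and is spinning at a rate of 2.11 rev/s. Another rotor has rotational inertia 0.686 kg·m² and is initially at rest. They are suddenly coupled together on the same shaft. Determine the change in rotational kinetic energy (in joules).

ΔKE ≈ -41.8 J

No external torque acts about the common axis, so total angular momentum is conserved.
Taking A's sense as positive: L = (1.550)(2.11) = 3.270 kg·m²·rev/s.
Combined I = 1.550 + 0.6860 = 2.236 kg·m².
ω_f = L / I = 3.270 / 2.236 = 1.463 rev/s.
KE_i = ½ΣIω² = 136.2 J; KE_f = ½(2.236)(9.190)² = 94.42 J.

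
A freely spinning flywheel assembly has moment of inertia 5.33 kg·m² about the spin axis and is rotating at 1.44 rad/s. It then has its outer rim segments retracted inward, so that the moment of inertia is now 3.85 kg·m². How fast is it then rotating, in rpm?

ω₂ ≈ 19.0 rpm

With no external torque about the axis, L is conserved: I₁ω₁ = I₂ω₂.
ω₂ = I₁ω₁ / I₂ = (5.330)(1.44 rad/s) / (3.850) = 1.994 rad/s = 19.04 rpm.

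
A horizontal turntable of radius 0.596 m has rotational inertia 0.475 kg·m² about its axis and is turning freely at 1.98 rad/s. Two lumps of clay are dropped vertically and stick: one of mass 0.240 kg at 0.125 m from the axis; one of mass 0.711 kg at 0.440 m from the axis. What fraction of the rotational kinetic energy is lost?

No external torque acts about the axis; L_before = L_after.
Added inertia Σmr² = (0.240)(0.125)² + (0.711)(0.440)² = 0.1414 kg·m²; I_f = 0.4750 + 0.1414 = 0.6164 kg·m².
ω_f = I_p ω_i / I_f = (0.4750)(1.98) / 0.6164 = 1.526 rad/s.
KE_i = ½(0.4750)(1.980 rad/s)² = 0.9311 J; KE_f = ½(0.6164)(1.526)² = 0.7175 J.
Fraction lost = 0.2294.

fraction ≈ 0.229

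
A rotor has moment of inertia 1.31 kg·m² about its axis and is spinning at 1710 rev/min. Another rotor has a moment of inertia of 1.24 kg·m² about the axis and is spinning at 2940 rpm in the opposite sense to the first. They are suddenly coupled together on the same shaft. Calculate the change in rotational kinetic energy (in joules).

ΔKE ≈ -75500 J

No external torque acts about the common axis, so total angular momentum is conserved.
Taking A's sense as positive: L = (1.310)(1710) − (1.240)(2940) = -1406 kg·m²·rpm.
Combined I = 1.310 + 1.240 = 2.550 kg·m².
ω_f = L / I = -1406 / 2.550 = -551.2 rpm.
KE_i = ½ΣIω² = 79770 J; KE_f = ½(2.550)(57.72)² = 4248 J.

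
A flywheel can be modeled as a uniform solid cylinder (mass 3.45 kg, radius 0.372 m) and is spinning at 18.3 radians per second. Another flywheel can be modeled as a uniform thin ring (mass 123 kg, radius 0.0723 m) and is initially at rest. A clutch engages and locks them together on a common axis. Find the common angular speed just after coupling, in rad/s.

The coupling torques are internal; angular momentum about the shared axis is conserved.
Moments of inertia: I_A = ½(3.45)(0.372)² = 0.2387 kg·m²; I_B = (123)(0.0723)² = 0.6430 kg·m².
Taking A's sense as positive: L = (0.2387)(18.3) = 4.368 kg·m²·rad/s.
Combined I = 0.2387 + 0.6430 = 0.8817 kg·m².
ω_f = L / I = 4.368 / 0.8817 = 4.955 rad/s.

|ω_f| ≈ 4.95 rad/s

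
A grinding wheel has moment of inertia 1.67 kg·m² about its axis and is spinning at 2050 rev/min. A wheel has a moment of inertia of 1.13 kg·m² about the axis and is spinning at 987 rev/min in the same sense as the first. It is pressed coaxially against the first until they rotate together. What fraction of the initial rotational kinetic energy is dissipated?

fraction ≈ 0.0938

No external torque acts about the common axis, so total angular momentum is conserved.
Taking A's sense as positive: L = (1.670)(2050) + (1.130)(987) = 4539 kg·m²·rpm.
Combined I = 1.670 + 1.130 = 2.800 kg·m².
ω_f = L / I = 4539 / 2.800 = 1621 rpm.
KE_i = ½ΣIω² = 44520 J; KE_f = ½(2.800)(169.8)² = 40340 J.
Fraction dissipated = (KE_i − KE_f)/KE_i = 0.09380.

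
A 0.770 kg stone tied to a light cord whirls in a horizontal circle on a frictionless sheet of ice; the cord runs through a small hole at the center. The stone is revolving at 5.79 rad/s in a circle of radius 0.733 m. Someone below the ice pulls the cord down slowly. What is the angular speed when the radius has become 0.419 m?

No torque about the axis ⇒ m r₁² ω₁ = m r₂² ω₂.
ω₂ = ω₁ (r₁/r₂)² = (5.79)(0.733/0.419)² = 17.72 rad/s.

ω₂ ≈ 17.7 rad/s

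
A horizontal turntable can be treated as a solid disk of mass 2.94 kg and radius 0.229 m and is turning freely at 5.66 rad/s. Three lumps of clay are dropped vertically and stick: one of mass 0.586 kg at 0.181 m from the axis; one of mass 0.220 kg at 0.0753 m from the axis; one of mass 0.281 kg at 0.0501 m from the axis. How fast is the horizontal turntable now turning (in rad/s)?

The added mass arrives with no angular momentum about the axis, and any external torque about the axis is negligible, so the system's angular momentum is conserved.
I_p = ½(2.94)(0.229)² = 0.07709 kg·m².
Added inertia Σmr² = (0.586)(0.181)² + (0.220)(0.0753)² + (0.281)(0.0501)² = 0.02115 kg·m²; I_f = 0.07709 + 0.02115 = 0.09824 kg·m².
ω_f = I_p ω_i / I_f = (0.07709)(5.66) / 0.09824 = 4.441 rad/s.

ω_f ≈ 4.44 rad/s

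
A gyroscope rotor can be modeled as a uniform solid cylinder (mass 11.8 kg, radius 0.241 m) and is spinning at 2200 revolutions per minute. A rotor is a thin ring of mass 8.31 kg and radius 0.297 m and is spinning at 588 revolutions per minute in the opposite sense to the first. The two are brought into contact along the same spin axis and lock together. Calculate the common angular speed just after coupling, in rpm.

The coupling torques are internal; angular momentum about the shared axis is conserved.
Moments of inertia: I_A = ½(11.8)(0.241)² = 0.3427 kg·m²; I_B = (8.31)(0.297)² = 0.7330 kg·m².
Taking A's sense as positive: L = (0.3427)(2200) − (0.7330)(588) = 322.9 kg·m²·rpm.
Combined I = 0.3427 + 0.7330 = 1.076 kg·m².
ω_f = L / I = 322.9 / 1.076 = 300.2 rpm.

|ω_f| ≈ 300 rpm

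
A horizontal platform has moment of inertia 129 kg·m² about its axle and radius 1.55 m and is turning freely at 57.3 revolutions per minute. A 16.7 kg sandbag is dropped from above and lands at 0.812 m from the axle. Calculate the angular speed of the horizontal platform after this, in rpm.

No external torque acts about the axle; L_before = L_after.
Added inertia Σmr² = (16.7)(0.812)² = 11.01 kg·m²; I_f = 129.0 + 11.01 = 140.0 kg·m².
ω_f = I_p ω_i / I_f = (129.0)(57.3) / 140.0 = 52.79 rpm.

ω_f ≈ 52.8 rpm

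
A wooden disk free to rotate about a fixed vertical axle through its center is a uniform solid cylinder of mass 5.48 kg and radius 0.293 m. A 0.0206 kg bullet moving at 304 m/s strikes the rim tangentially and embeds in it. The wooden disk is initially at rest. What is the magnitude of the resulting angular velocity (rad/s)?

About the axle the impulsive forces during the collision are internal, so angular momentum about that axis is conserved.
I_p = ½(5.48)(0.293)² = 0.2352 kg·m². Taking the sense of the bullet's angular momentum as positive, L_{bullet} = m v R = (0.0206)(304)(0.293) = 1.835 kg·m²/s.
L_i = 0 + 1.835 = 1.835 kg·m²/s.
After sticking, I_f = I_p + m R² = 0.2352 + (0.0206)(0.293)² = 0.2370 kg·m².
ω_f = L_i / I_f = 1.835 / 0.2370 = 7.742 rad/s.

|ω_f| ≈ 7.74 rad/s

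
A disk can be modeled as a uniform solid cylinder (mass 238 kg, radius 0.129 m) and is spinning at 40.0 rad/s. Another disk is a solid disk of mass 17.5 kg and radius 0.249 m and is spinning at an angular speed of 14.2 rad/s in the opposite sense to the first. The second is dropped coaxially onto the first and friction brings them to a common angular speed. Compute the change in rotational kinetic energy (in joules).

The coupling torques are internal; angular momentum about the shared axis is conserved.
Moments of inertia: I_A = ½(238)(0.129)² = 1.980 kg·m²; I_B = ½(17.5)(0.249)² = 0.5425 kg·m².
Taking A's sense as positive: L = (1.980)(40.0) − (0.5425)(14.2) = 71.51 kg·m²·rad/s.
Combined I = 1.980 + 0.5425 = 2.523 kg·m².
ω_f = L / I = 71.51 / 2.523 = 28.34 rad/s.
KE_i = ½ΣIω² = 1639 J; KE_f = ½(2.523)(28.34)² = 1013 J.

ΔKE ≈ -625 J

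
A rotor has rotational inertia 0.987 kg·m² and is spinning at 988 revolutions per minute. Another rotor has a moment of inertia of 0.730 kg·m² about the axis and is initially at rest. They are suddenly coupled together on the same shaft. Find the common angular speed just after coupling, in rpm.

The coupling torques are internal; angular momentum about the shared axis is conserved.
Taking A's sense as positive: L = (0.9870)(988) = 975.2 kg·m²·rpm.
Combined I = 0.9870 + 0.7300 = 1.717 kg·m².
ω_f = L / I = 975.2 / 1.717 = 567.9 rpm.

|ω_f| ≈ 568 rpm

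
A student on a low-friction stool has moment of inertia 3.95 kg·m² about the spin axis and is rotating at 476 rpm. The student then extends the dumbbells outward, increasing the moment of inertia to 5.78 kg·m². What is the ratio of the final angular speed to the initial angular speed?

ω₂/ω₁ ≈ 0.683

No external torque acts about the spin axis, so angular momentum is conserved.
ω₂/ω₁ = I₁/I₂ = 3.950 / 5.780 = 0.6834.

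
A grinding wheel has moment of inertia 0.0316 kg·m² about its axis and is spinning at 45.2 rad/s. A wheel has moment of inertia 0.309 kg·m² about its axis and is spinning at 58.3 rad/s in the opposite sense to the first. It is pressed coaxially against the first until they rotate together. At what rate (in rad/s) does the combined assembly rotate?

The coupling torques are internal; angular momentum about the shared axis is conserved.
Taking A's sense as positive: L = (0.03160)(45.2) − (0.3090)(58.3) = -16.59 kg·m²·rad/s.
Combined I = 0.03160 + 0.3090 = 0.3406 kg·m².
ω_f = L / I = -16.59 / 0.3406 = -48.70 rad/s.

|ω_f| ≈ 48.7 rad/s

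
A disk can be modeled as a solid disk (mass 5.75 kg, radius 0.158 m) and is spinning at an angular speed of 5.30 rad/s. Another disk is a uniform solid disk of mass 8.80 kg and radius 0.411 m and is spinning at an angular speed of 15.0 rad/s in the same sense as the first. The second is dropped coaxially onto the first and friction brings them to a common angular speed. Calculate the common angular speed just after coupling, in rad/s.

|ω_f| ≈ 14.1 rad/s

The coupling torques are internal; angular momentum about the shared axis is conserved.
Moments of inertia: I_A = ½(5.75)(0.158)² = 0.07177 kg·m²; I_B = ½(8.80)(0.411)² = 0.7433 kg·m².
Taking A's sense as positive: L = (0.07177)(5.30) + (0.7433)(15.0) = 11.53 kg·m²·rad/s.
Combined I = 0.07177 + 0.7433 = 0.8150 kg·m².
ω_f = L / I = 11.53 / 0.8150 = 14.15 rad/s.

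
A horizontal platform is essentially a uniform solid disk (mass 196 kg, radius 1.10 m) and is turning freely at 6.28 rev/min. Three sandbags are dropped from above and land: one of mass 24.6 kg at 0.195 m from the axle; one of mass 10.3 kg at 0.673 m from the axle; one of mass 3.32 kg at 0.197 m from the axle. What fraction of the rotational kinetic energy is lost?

fraction ≈ 0.0461

The added mass arrives with no angular momentum about the axle, and any external torque about the axle is negligible, so the system's angular momentum is conserved.
I_p = ½(196)(1.10)² = 118.6 kg·m².
Added inertia Σmr² = (24.6)(0.195)² + (10.3)(0.673)² + (3.32)(0.197)² = 5.729 kg·m²; I_f = 118.6 + 5.729 = 124.3 kg·m².
ω_f = I_p ω_i / I_f = (118.6)(6.28) / 124.3 = 5.991 rpm.
KE_i = ½(118.6)(0.6576 rad/s)² = 25.64 J; KE_f = ½(124.3)(0.6273)² = 24.46 J.
Fraction lost = 0.04609.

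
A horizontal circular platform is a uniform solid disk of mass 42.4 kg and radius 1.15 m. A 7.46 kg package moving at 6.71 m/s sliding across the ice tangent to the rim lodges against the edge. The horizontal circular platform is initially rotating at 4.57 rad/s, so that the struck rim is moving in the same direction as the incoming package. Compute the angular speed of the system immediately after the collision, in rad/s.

The axle reaction passes through the central axle and exerts no torque about it; angular momentum about the central axle is conserved through the impact.
I_p = ½(42.4)(1.15)² = 28.04 kg·m². Taking the sense of the package's angular momentum as positive, L_{package} = m v R = (7.46)(6.71)(1.15) = 57.57 kg·m²/s.
L_i = +I_p ω_p + m v R = +(28.04)(4.57) + 57.57 = 185.7 kg·m²/s.
After sticking, I_f = I_p + m R² = 28.04 + (7.46)(1.15)² = 37.90 kg·m².
ω_f = L_i / I_f = 185.7 / 37.90 = 4.899 rad/s.

|ω_f| ≈ 4.90 rad/s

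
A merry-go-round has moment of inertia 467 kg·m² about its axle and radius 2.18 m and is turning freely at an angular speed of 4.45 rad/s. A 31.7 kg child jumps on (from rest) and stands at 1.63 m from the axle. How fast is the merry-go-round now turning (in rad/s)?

ω_f ≈ 3.77 rad/s

The added mass arrives with no angular momentum about the axle, and any external torque about the axle is negligible, so the system's angular momentum is conserved.
Added inertia Σmr² = (31.7)(1.63)² = 84.22 kg·m²; I_f = 467.0 + 84.22 = 551.2 kg·m².
ω_f = I_p ω_i / I_f = (467.0)(4.45) / 551.2 = 3.770 rad/s.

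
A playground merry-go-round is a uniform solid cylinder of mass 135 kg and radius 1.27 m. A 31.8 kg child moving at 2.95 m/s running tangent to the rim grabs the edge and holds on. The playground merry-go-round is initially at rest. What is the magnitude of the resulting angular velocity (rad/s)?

The axle reaction passes through the axle and exerts no torque about it; angular momentum about the axle is conserved through the impact.
I_p = ½(135)(1.27)² = 108.9 kg·m². Taking the sense of the child's angular momentum as positive, L_{child} = m v R = (31.8)(2.95)(1.27) = 119.1 kg·m²/s.
L_i = 0 + 119.1 = 119.1 kg·m²/s.
After sticking, I_f = I_p + m R² = 108.9 + (31.8)(1.27)² = 160.2 kg·m².
ω_f = L_i / I_f = 119.1 / 160.2 = 0.7439 rad/s.

|ω_f| ≈ 0.744 rad/s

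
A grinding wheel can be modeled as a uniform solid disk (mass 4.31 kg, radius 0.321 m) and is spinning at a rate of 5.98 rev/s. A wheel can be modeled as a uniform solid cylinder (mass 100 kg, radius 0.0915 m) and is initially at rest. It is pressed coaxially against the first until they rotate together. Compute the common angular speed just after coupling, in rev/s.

|ω_f| ≈ 2.07 rev/s

The coupling torques are internal; angular momentum about the shared axis is conserved.
Moments of inertia: I_A = ½(4.31)(0.321)² = 0.2221 kg·m²; I_B = ½(100)(0.0915)² = 0.4186 kg·m².
Taking A's sense as positive: L = (0.2221)(5.98) = 1.328 kg·m²·rev/s.
Combined I = 0.2221 + 0.4186 = 0.6407 kg·m².
ω_f = L / I = 1.328 / 0.6407 = 2.073 rev/s.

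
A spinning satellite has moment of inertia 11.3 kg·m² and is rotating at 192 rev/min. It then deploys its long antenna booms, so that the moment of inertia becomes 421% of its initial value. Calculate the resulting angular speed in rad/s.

ω₂ ≈ 4.78 rad/s

Angular momentum about the spin axis is conserved since the torque about it is zero.
I₂ = 4.21 × 11.3 = 47.57 kg·m².
ω₂ = I₁ω₁ / I₂ = (11.30)(192 rpm) / (47.57) = 45.61 rpm = 4.776 rad/s.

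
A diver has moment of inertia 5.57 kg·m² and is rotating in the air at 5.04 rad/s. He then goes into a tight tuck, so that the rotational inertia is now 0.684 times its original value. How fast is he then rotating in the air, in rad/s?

No external torque acts about the spin axis, so angular momentum is conserved.
I₂ = 0.684 × 5.57 = 3.810 kg·m².
ω₂ = I₁ω₁ / I₂ = (5.570)(5.04 rad/s) / (3.810) = 7.368 rad/s.

ω₂ ≈ 7.37 rad/s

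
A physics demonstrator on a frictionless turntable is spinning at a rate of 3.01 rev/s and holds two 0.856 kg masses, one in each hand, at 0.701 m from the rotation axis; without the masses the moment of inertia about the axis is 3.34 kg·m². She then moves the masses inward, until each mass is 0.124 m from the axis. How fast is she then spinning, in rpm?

ω₂ ≈ 224 rpm

With no external torque about the axis, L is conserved: I₁ω₁ = I₂ω₂.
I₁ = 3.34 + 2(0.856)(0.701)² = 4.181 kg·m²; I₂ = 3.34 + 2(0.856)(0.124)² = 3.366 kg·m².
ω₂ = I₁ω₁ / I₂ = (4.181)(3.01 rev/s) / (3.366) = 3.739 rev/s = 224.3 rpm.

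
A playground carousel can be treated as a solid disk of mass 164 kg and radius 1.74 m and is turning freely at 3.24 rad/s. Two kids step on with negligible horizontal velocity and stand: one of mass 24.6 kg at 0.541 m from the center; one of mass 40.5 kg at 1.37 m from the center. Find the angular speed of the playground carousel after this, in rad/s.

ω_f ≈ 2.43 rad/s

No external torque acts about the center; L_before = L_after.
I_p = ½(164)(1.74)² = 248.3 kg·m².
Added inertia Σmr² = (24.6)(0.541)² + (40.5)(1.37)² = 83.21 kg·m²; I_f = 248.3 + 83.21 = 331.5 kg·m².
ω_f = I_p ω_i / I_f = (248.3)(3.24) / 331.5 = 2.427 rad/s.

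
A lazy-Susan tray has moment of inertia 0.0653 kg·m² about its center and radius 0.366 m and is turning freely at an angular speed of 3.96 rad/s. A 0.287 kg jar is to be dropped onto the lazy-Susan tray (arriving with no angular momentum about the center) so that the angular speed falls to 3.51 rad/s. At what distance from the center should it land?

No external torque acts about the center; L_before = L_after.
I_p ω_i = (I_p + m r²) ω_f ⇒ m r² = I_p(ω_i/ω_f − 1) = 0.06530(3.96/3.51 − 1) = 0.008372 kg·m².
r = √(0.008372/0.287) = 0.1708 m.

r ≈ 0.171 m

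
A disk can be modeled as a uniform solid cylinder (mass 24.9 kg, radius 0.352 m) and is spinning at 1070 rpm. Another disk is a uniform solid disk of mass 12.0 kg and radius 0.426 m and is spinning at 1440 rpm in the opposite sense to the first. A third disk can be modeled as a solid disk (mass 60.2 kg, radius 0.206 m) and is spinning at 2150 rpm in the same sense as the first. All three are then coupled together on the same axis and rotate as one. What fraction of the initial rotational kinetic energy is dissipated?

No external torque acts about the common axis, so total angular momentum is conserved.
Moments of inertia: I_A = ½(24.9)(0.352)² = 1.543 kg·m²; I_B = ½(12.0)(0.426)² = 1.089 kg·m²; I_C = ½(60.2)(0.206)² = 1.277 kg·m².
Taking A's sense as positive: L = (1.543)(1070) − (1.089)(1440) + (1.277)(2150) = 2829 kg·m²·rpm.
Combined I = 1.543 + 1.089 + 1.277 = 3.909 kg·m².
ω_f = L / I = 2829 / 3.909 = 723.7 rpm.
KE_i = ½ΣIω² = 54440 J; KE_f = ½(3.909)(75.79)² = 11230 J.
Fraction dissipated = (KE_i − KE_f)/KE_i = 0.7938.

fraction ≈ 0.794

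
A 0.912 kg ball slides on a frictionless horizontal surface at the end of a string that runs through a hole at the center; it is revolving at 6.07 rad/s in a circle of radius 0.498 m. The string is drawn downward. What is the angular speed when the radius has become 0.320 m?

ω₂ ≈ 14.7 rad/s

No torque about the axis ⇒ m r₁² ω₁ = m r₂² ω₂.
ω₂ = ω₁ (r₁/r₂)² = (6.07)(0.498/0.320)² = 14.70 rad/s.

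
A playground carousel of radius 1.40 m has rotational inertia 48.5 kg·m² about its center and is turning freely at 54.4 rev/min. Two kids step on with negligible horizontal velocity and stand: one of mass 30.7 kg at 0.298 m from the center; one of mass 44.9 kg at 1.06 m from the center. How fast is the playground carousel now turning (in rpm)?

The added mass arrives with no angular momentum about the center, and any external torque about the center is negligible, so the system's angular momentum is conserved.
Added inertia Σmr² = (30.7)(0.298)² + (44.9)(1.06)² = 53.18 kg·m²; I_f = 48.50 + 53.18 = 101.7 kg·m².
ω_f = I_p ω_i / I_f = (48.50)(54.4) / 101.7 = 25.95 rpm.

ω_f ≈ 25.9 rpm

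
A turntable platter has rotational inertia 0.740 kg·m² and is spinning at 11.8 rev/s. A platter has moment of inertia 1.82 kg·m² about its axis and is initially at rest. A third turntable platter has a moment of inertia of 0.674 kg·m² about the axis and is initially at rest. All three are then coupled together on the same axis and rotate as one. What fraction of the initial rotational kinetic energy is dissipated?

fraction ≈ 0.771

No external torque acts about the common axis, so total angular momentum is conserved.
Taking A's sense as positive: L = (0.7400)(11.8) = 8.732 kg·m²·rev/s.
Combined I = 0.7400 + 1.820 + 0.6740 = 3.234 kg·m².
ω_f = L / I = 8.732 / 3.234 = 2.700 rev/s.
KE_i = ½ΣIω² = 2034 J; KE_f = ½(3.234)(16.96)² = 465.4 J.
Fraction dissipated = (KE_i − KE_f)/KE_i = 0.7712.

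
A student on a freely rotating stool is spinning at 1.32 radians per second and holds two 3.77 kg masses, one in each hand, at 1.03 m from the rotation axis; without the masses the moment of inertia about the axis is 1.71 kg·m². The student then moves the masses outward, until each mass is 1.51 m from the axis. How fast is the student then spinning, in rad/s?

Angular momentum about the spin axis is conserved since the torque about it is zero.
I₁ = 1.71 + 2(3.77)(1.03)² = 9.709 kg·m²; I₂ = 1.71 + 2(3.77)(1.51)² = 18.90 kg·m².
ω₂ = I₁ω₁ / I₂ = (9.709)(1.32 rad/s) / (18.90) = 0.6780 rad/s.

ω₂ ≈ 0.678 rad/s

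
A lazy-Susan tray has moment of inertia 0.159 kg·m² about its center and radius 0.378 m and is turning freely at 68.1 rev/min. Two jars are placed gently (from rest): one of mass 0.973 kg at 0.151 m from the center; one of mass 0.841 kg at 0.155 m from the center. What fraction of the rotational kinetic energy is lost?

fraction ≈ 0.210

No external torque acts about the center; L_before = L_after.
Added inertia Σmr² = (0.973)(0.151)² + (0.841)(0.155)² = 0.04239 kg·m²; I_f = 0.1590 + 0.04239 = 0.2014 kg·m².
ω_f = I_p ω_i / I_f = (0.1590)(68.1) / 0.2014 = 53.77 rpm.
KE_i = ½(0.1590)(7.131 rad/s)² = 4.043 J; KE_f = ½(0.2014)(5.630)² = 3.192 J.
Fraction lost = 0.2105.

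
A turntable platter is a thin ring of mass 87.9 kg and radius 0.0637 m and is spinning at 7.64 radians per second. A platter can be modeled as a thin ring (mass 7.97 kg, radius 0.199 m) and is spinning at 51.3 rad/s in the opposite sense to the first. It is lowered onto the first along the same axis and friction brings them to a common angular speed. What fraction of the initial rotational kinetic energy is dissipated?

fraction ≈ 0.683

The coupling torques are internal; angular momentum about the shared axis is conserved.
Moments of inertia: I_A = (87.9)(0.0637)² = 0.3567 kg·m²; I_B = (7.97)(0.199)² = 0.3156 kg·m².
Taking A's sense as positive: L = (0.3567)(7.64) − (0.3156)(51.3) = -13.47 kg·m²·rad/s.
Combined I = 0.3567 + 0.3156 = 0.6723 kg·m².
ω_f = L / I = -13.47 / 0.6723 = -20.03 rad/s.
KE_i = ½ΣIω² = 425.7 J; KE_f = ½(0.6723)(20.03)² = 134.9 J.
Fraction dissipated = (KE_i − KE_f)/KE_i = 0.6832.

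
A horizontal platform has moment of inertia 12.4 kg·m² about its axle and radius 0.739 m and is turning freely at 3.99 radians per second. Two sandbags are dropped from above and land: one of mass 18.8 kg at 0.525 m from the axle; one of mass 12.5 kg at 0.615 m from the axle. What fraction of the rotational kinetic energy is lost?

fraction ≈ 0.444

No external torque acts about the axle; L_before = L_after.
Added inertia Σmr² = (18.8)(0.525)² + (12.5)(0.615)² = 9.910 kg·m²; I_f = 12.40 + 9.910 = 22.31 kg·m².
ω_f = I_p ω_i / I_f = (12.40)(3.99) / 22.31 = 2.218 rad/s.
KE_i = ½(12.40)(3.990 rad/s)² = 98.70 J; KE_f = ½(22.31)(2.218)² = 54.86 J.
Fraction lost = 0.4442.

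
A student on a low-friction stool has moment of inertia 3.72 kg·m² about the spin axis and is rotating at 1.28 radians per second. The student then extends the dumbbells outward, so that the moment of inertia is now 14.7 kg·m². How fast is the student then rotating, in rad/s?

Angular momentum about the spin axis is conserved since the torque about it is zero.
ω₂ = I₁ω₁ / I₂ = (3.720)(1.28 rad/s) / (14.70) = 0.3239 rad/s.

ω₂ ≈ 0.324 rad/s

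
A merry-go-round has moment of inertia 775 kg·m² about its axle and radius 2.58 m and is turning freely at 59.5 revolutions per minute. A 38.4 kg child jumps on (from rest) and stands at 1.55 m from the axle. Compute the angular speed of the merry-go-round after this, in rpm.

No external torque acts about the axle; L_before = L_after.
Added inertia Σmr² = (38.4)(1.55)² = 92.26 kg·m²; I_f = 775.0 + 92.26 = 867.3 kg·m².
ω_f = I_p ω_i / I_f = (775.0)(59.5) / 867.3 = 53.17 rpm.

ω_f ≈ 53.2 rpm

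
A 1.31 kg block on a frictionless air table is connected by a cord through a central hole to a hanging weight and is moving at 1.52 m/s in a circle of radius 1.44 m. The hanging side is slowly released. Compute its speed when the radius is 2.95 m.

Central (radial) force ⇒ zero torque about the center ⇒ m v r is constant.
v₂ = v₁ r₁ / r₂ = (1.52)(1.44) / (2.95) = 0.7420 m/s.

v₂ ≈ 0.742 m/s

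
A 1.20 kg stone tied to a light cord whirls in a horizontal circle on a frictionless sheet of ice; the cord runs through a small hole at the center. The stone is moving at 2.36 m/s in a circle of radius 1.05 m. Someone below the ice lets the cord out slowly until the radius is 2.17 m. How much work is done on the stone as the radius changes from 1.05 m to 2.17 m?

Central (radial) force ⇒ zero torque about the center ⇒ m v r is constant.
v₂ = v₁ r₁ / r₂ = (2.36)(1.05) / (2.17) = 1.142 m/s.
W = ΔKE = ½m(v₂² − v₁²) = -2.559 J.

W ≈ -2.56 J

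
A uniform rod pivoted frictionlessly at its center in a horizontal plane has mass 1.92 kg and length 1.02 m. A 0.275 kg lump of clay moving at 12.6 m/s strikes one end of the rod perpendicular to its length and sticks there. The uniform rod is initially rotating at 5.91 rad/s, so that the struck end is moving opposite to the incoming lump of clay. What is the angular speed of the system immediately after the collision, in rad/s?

About the pivot the impulsive forces during the collision are internal, so angular momentum about that axis is conserved.
I_p = (1/12)(1.92)(1.02)² = 0.1665 kg·m². Taking the sense of the lump of clay's angular momentum as positive, L_{lump} = m v R = (0.275)(12.6)(1.02/2) = 1.767 kg·m²/s.
L_i = −I_p ω_p + m v R = −(0.1665)(5.91) + 1.767 = 0.7833 kg·m²/s.
After sticking, I_f = I_p + m R² = 0.1665 + (0.275)(1.02/2)² = 0.2380 kg·m².
ω_f = L_i / I_f = 0.7833 / 0.2380 = 3.291 rad/s.

|ω_f| ≈ 3.29 rad/s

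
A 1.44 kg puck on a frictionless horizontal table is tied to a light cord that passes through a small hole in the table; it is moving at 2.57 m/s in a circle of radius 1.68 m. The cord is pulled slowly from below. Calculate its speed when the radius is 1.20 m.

Central (radial) force ⇒ zero torque about the center ⇒ m v r is constant.
v₂ = v₁ r₁ / r₂ = (2.57)(1.68) / (1.20) = 3.598 m/s.

v₂ ≈ 3.60 m/s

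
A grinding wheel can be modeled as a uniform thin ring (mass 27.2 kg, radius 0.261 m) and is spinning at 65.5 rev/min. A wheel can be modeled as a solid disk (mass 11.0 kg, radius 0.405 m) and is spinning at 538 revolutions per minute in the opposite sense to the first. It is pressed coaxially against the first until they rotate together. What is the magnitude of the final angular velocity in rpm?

|ω_f| ≈ 132 rpm

The coupling torques are internal; angular momentum about the shared axis is conserved.
Moments of inertia: I_A = (27.2)(0.261)² = 1.853 kg·m²; I_B = ½(11.0)(0.405)² = 0.9021 kg·m².
Taking A's sense as positive: L = (1.853)(65.5) − (0.9021)(538) = -364.0 kg·m²·rpm.
Combined I = 1.853 + 0.9021 = 2.755 kg·m².
ω_f = L / I = -364.0 / 2.755 = -132.1 rpm.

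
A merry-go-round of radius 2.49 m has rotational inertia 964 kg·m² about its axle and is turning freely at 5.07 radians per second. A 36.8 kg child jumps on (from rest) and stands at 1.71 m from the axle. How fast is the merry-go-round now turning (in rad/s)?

ω_f ≈ 4.56 rad/s

The added mass arrives with no angular momentum about the axle, and any external torque about the axle is negligible, so the system's angular momentum is conserved.
Added inertia Σmr² = (36.8)(1.71)² = 107.6 kg·m²; I_f = 964.0 + 107.6 = 1072 kg·m².
ω_f = I_p ω_i / I_f = (964.0)(5.07) / 1072 = 4.561 rad/s.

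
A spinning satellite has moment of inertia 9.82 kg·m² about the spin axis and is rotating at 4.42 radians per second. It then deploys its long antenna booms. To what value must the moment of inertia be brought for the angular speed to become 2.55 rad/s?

I₂ ≈ 17.0 kg·m²

With no external torque about the axis, L is conserved: I₁ω₁ = I₂ω₂.
I₂ = I₁ω₁ / ω₂ = (9.82)(4.42) / (2.55) = 17.02 kg·m².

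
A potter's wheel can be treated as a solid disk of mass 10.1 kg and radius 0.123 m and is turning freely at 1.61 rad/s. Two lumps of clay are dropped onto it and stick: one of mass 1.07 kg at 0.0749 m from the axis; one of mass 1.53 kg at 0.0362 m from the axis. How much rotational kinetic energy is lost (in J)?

energy lost ≈ 0.00939 J

No external torque acts about the axis; L_before = L_after.
I_p = ½(10.1)(0.123)² = 0.07640 kg·m².
Added inertia Σmr² = (1.07)(0.0749)² + (1.53)(0.0362)² = 0.008008 kg·m²; I_f = 0.07640 + 0.008008 = 0.08441 kg·m².
ω_f = I_p ω_i / I_f = (0.07640)(1.61) / 0.08441 = 1.457 rad/s.
KE_i = ½(0.07640)(1.610 rad/s)² = 0.09902 J; KE_f = ½(0.08441)(1.457)² = 0.08963 J.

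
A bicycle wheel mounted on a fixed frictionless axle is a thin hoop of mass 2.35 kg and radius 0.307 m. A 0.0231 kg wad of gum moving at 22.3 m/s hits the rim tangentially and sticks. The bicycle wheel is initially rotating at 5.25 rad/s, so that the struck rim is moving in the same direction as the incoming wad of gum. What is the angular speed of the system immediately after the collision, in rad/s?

The axle reaction passes through the axle and exerts no torque about it; angular momentum about the axle is conserved through the impact.
I_p = (2.35)(0.307)² = 0.2215 kg·m². Taking the sense of the wad of gum's angular momentum as positive, L_{wad} = m v R = (0.0231)(22.3)(0.307) = 0.1581 kg·m²/s.
L_i = +I_p ω_p + m v R = +(0.2215)(5.25) + 0.1581 = 1.321 kg·m²/s.
After sticking, I_f = I_p + m R² = 0.2215 + (0.0231)(0.307)² = 0.2237 kg·m².
ω_f = L_i / I_f = 1.321 / 0.2237 = 5.906 rad/s.

|ω_f| ≈ 5.91 rad/s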